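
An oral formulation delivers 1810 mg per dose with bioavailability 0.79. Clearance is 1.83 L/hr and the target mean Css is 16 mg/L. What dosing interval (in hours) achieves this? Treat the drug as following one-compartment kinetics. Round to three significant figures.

48.8 h

F·D/τ = CL·Css → τ = F·D / (CL·Css).
τ = 0.79 × 1810 / (1.83 × 16) = 48.84 h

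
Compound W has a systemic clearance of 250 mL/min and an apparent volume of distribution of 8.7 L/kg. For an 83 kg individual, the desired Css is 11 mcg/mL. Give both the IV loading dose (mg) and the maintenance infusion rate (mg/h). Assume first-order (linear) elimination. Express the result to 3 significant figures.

Vd = 8.7 L/kg × 83 kg = 722.1 L
Loading dose = Vd × C = 722.1 × 11 = 7943 mg
Convert clearance: 250 mL/min × 60 min/h ÷ 1000 mL/L = 15.00 L/h
Maintenance: replace elimination → rate = CL × Css = 15.00 × 11 = 165.0 mg/h

(a) 7940 mg; (b) 165 mg/h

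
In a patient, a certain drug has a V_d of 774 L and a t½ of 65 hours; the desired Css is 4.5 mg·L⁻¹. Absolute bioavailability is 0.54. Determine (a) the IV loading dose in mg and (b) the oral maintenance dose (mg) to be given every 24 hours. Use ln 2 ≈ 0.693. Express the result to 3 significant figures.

LD = Vd × C = 774.0 × 4.5 = 3483 mg
CL = 0.693 × Vd / t½ = 0.693 × 774.0 / 65 = 8.252 L/h
D = CL × Css × τ / F = 8.252 × 4.5 × 24 / 0.54 = 1650 mg

(a) 3480 mg; (b) 1650 mg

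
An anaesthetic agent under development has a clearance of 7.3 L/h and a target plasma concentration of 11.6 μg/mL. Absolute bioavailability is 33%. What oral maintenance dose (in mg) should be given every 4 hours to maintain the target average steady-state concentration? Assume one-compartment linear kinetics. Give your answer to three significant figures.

At steady state, dose per interval replaces the amount cleared in that interval: F·D/τ = CL·Css.
D = CL × Css × τ / F = 7.300 × 11.6 × 4 / 0.33 = 1026 mg

1030 mg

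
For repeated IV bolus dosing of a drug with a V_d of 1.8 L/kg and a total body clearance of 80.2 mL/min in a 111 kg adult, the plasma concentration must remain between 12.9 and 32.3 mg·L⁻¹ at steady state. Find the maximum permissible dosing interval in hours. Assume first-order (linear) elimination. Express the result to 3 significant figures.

Total Vd = 1.8 × 111 = 199.8 L
Convert clearance: 80.2 mL/min × 60 min/h ÷ 1000 mL/L = 4.812 L/h
k = CL / Vd = 4.812 / 199.8 = 0.02408 h⁻¹
Between IV bolus doses, concentration decays as C = C₀·e^(−kτ), so C_peak/C_trough = e^(kτ).
τ_max = ln(C_peak/C_trough) / k = ln(32.3/12.9) / 0.02408 = 0.9178 / 0.02408 = 38.11 h

38.1 h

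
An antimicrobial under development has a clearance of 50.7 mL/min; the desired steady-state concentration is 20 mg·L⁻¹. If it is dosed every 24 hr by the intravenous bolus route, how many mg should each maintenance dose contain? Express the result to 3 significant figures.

CL = 50.7 mL/min = 50.7 × 0.06 = 3.042 L/h
At steady state, dose per interval replaces the amount cleared in that interval: D/τ = CL·Css.
D = CL × Css × τ = 3.042 × 20 × 24 = 1460 mg

1460 mg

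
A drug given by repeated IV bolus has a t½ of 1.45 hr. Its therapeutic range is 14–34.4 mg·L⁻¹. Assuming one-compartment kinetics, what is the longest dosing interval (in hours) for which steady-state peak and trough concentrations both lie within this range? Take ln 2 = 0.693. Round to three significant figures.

1.88 h

k = 0.693 / t½ = 0.693 / 1.45 = 0.4779 h⁻¹
Between IV bolus doses, concentration decays as C = C₀·e^(−kτ), so C_peak/C_trough = e^(kτ).
τ_max = ln(C_peak/C_trough) / k = ln(34.4/14) / 0.4779 = 0.8990 / 0.4779 = 1.881 h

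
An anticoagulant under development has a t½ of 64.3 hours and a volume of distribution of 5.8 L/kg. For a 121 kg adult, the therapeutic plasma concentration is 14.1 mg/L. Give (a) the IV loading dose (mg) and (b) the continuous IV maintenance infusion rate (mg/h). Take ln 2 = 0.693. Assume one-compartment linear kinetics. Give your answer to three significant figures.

(a) 9900 mg; (b) 107 mg/h

Vd = 5.8 L/kg × 121 kg = 701.8 L
LD = Vd × C = 701.8 × 14.1 = 9895 mg
CL = 0.693 × Vd / t½ = 0.693 × 701.8 / 64.3 = 7.564 L/h
Infusion rate = CL × Css = 7.564 × 14.1 = 106.7 mg/h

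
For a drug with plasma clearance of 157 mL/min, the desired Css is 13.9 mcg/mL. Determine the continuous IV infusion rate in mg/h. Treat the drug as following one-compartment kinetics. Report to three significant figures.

131 mg/h

CL = 157 mL/min = 157 × 0.06 = 9.420 L/h
Rate = CL × Css = 9.420 × 13.9 = 130.9 mg/h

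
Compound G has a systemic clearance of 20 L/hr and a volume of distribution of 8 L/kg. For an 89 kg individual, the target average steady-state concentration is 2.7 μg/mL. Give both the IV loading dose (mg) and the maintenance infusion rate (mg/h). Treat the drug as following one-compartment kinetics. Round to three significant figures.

(a) 1920 mg; (b) 54.0 mg/h

Vd = 8 L/kg × 89 kg = 712.0 L
Loading: fill Vd to C_target → 712.0 L × 2.7 mg/L = 1922 mg
Infusion rate = 20.00 L/h × 2.7 mg/L = 54.00 mg/h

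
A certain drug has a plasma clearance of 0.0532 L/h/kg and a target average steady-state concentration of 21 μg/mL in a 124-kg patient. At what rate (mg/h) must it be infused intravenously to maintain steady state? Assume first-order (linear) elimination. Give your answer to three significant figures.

139 mg/h

CL = 0.0532 L/h/kg × 124 kg = 6.597 L/h
Infusion rate = CL · Css = 6.597 L/h × 21 mg/L = 138.5 mg/h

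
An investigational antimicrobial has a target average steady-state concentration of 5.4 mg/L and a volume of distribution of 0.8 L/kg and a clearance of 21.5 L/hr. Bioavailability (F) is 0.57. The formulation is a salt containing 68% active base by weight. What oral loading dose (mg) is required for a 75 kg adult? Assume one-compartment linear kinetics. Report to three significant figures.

Total Vd = 0.8 × 75 = 60.00 L
LD = Vd × C / F / S = 60.00 × 5.400 / 0.57 / 0.68 = 835.9 mg

836 mg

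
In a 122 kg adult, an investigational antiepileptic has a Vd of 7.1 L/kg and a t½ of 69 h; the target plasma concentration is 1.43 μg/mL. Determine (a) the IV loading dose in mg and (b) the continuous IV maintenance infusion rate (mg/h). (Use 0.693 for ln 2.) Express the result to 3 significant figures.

Vd = 7.1 L/kg × 122 kg = 866.2 L
LD = Vd × C = 866.2 × 1.43 = 1239 mg
CL = 0.693 × Vd / t½ = 0.693 × 866.2 / 69 = 8.700 L/h
Infusion rate = CL × Css = 8.700 × 1.43 = 12.44 mg/h

(a) 1240 mg; (b) 12.4 mg/h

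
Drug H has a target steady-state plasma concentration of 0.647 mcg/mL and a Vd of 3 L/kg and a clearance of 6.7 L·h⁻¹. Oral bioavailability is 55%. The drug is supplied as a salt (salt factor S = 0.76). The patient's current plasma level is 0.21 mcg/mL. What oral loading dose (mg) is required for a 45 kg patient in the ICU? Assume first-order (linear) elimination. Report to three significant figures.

Vd = 3 L/kg × 45 kg = 135.0 L
Loading dose depends on Vd (not clearance): it fills the distribution volume.
Concentration deficit ΔC = 0.647 − 0.21 = 0.4370 mg/L
LD = Vd × ΔC / F / S = 135.0 × 0.4370 / 0.55 / 0.76 = 141.1 mg

141 mg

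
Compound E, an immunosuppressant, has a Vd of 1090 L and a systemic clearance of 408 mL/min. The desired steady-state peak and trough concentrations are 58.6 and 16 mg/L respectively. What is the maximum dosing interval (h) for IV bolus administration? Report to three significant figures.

57.8 h

CL = 408 mL/min × 60/1000 = 24.48 L/h
k = CL / Vd = 24.48 / 1090 = 0.02246 h⁻¹
Between IV bolus doses, concentration decays as C = C₀·e^(−kτ), so C_peak/C_trough = e^(kτ).
τ_max = ln(C_peak/C_trough) / k = ln(58.6/16) / 0.02246 = 1.298 / 0.02246 = 57.79 h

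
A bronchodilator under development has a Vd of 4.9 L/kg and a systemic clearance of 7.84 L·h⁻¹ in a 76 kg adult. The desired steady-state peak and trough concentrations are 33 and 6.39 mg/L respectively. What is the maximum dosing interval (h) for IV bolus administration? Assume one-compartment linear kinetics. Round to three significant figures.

Vd(total) = 76 kg × 4.9 L/kg = 372.4 L
k = CL / Vd = 7.840 / 372.4 = 0.02105 h⁻¹
Between IV bolus doses, concentration decays as C = C₀·e^(−kτ), so C_peak/C_trough = e^(kτ).
τ_max = ln(C_peak/C_trough) / k = ln(33/6.39) / 0.02105 = 1.642 / 0.02105 = 78.00 h

78.0 h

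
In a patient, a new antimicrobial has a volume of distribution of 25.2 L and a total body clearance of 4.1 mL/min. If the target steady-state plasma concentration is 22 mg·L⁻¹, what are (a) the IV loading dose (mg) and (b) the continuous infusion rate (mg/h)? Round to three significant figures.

(a) 554 mg; (b) 5.41 mg/h

LD = Vd · C_target = 25.20 × 22 = 554.4 mg
CL = 4.1 mL/min × 60/1000 = 0.2460 L/h
Infusion rate = 0.2460 L/h × 22 mg/L = 5.412 mg/h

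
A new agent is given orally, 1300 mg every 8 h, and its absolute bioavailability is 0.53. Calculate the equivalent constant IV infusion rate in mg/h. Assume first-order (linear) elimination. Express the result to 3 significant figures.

86.1 mg/h

Equivalent systemic input: infusion rate = F·D/τ.
Rate = 0.53 × 1300 / 8 = 86.13 mg/h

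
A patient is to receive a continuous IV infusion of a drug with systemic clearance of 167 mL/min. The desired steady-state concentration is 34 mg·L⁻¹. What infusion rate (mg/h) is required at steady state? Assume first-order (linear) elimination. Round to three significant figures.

341 mg/h

Convert clearance: 167 mL/min × 60 min/h ÷ 1000 mL/L = 10.02 L/h
Rate = CL × Css = 10.02 × 34 = 340.7 mg/h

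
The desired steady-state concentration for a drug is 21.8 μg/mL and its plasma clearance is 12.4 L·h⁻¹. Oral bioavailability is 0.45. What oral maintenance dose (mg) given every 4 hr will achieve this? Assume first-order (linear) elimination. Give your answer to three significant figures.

D = CL × Css × τ / F = 12.40 × 21.8 × 4 / 0.45 = 2403 mg

2400 mg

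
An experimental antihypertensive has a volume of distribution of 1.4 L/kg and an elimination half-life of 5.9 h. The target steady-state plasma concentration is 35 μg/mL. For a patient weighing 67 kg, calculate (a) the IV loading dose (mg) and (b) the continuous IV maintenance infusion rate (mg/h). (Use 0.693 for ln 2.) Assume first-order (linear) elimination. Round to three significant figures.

Total Vd = 1.4 × 67 = 93.80 L
LD = Vd × C = 93.80 × 35 = 3283 mg
CL = 0.693 × Vd / t½ = 0.693 × 93.80 / 5.9 = 11.02 L/h
Infusion rate = CL × Css = 11.02 × 35 = 385.7 mg/h

(a) 3280 mg; (b) 386 mg/h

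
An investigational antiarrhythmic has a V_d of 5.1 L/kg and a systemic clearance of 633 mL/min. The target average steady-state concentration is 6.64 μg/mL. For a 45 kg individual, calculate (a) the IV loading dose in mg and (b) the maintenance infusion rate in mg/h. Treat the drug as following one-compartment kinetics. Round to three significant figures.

Vd(total) = 45 kg × 5.1 L/kg = 229.5 L
LD = Vd · C_target = 229.5 × 6.64 = 1524 mg
CL = 633 mL/min = 633 × 0.06 = 37.98 L/h
Maintenance: replace elimination → rate = CL × Css = 37.98 × 6.64 = 252.2 mg/h

(a) 1520 mg; (b) 252 mg/h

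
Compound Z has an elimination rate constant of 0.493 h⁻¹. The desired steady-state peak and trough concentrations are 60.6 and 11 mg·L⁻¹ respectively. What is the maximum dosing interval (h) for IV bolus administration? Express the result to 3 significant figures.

3.46 h

Between IV bolus doses, concentration decays as C = C₀·e^(−kτ), so C_peak/C_trough = e^(kτ).
τ_max = ln(C_peak/C_trough) / k = ln(60.6/11) / 0.4930 = 1.706 / 0.4930 = 3.460 h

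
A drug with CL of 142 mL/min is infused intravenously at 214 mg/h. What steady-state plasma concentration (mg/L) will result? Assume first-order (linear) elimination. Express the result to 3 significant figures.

25.1 mg/L

CL = 142 mL/min = 142 × 0.06 = 8.520 L/h
Css = rate / CL = 214 / 8.520 = 25.12 mg/L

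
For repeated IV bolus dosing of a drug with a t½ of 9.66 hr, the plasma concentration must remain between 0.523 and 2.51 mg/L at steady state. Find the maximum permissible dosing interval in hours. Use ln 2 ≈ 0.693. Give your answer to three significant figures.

k = 0.693 / t½ = 0.693 / 9.66 = 0.07174 h⁻¹
Between IV bolus doses, concentration decays as C = C₀·e^(−kτ), so C_peak/C_trough = e^(kτ).
τ_max = ln(C_peak/C_trough) / k = ln(2.51/0.523) / 0.07174 = 1.568 / 0.07174 = 21.86 h

21.9 h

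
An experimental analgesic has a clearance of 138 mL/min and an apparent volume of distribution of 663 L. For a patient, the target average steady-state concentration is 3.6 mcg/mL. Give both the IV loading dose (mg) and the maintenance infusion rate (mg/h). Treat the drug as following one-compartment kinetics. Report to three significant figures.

(a) 2390 mg; (b) 29.8 mg/h

Loading dose = Vd × C = 663.0 × 3.6 = 2387 mg
CL = 138 mL/min × 60/1000 = 8.280 L/h
Infusion rate = 8.280 L/h × 3.6 mg/L = 29.81 mg/h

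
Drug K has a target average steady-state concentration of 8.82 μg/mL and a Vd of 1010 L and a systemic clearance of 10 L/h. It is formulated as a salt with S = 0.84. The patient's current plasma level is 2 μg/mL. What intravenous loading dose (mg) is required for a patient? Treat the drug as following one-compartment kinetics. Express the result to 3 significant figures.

8200 mg

The loading dose fills Vd to the target concentration.
Concentration deficit ΔC = 8.82 − 2 = 6.820 mg/L
LD = Vd × ΔC / S = 1010 × 6.820 / 0.84 = 8200 mg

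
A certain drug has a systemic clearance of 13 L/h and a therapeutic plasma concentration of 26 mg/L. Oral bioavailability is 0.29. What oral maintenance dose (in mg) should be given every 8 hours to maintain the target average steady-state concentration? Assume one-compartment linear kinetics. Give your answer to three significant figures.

9320 mg

D = CL × Css × τ / F = 13.00 × 26 × 8 / 0.29 = 9324 mg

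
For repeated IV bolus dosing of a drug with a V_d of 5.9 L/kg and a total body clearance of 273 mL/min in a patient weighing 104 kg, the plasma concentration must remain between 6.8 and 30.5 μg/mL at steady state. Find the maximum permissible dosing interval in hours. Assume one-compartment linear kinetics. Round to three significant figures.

Vd = 5.9 L/kg × 104 kg = 613.6 L
CL = 273 mL/min × 60/1000 = 16.38 L/h
k = CL / Vd = 16.38 / 613.6 = 0.02669 h⁻¹
Between IV bolus doses, concentration decays as C = C₀·e^(−kτ), so C_peak/C_trough = e^(kτ).
τ_max = ln(C_peak/C_trough) / k = ln(30.5/6.8) / 0.02669 = 1.501 / 0.02669 = 56.24 h

56.2 h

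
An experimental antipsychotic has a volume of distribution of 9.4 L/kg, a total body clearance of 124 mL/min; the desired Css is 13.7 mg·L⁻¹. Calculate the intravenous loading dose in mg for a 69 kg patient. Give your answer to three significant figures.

Vd = 9.4 L/kg × 69 kg = 648.6 L
LD = Vd × C = 648.6 × 13.70 = 8886 mg

8890 mg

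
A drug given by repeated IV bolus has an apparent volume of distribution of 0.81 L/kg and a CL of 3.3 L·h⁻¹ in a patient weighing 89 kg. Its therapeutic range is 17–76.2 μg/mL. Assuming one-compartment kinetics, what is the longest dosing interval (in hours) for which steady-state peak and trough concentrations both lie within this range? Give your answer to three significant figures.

32.8 h

Vd = 0.81 L/kg × 89 kg = 72.09 L
k = CL / Vd = 3.300 / 72.09 = 0.04578 h⁻¹
Between IV bolus doses, concentration decays as C = C₀·e^(−kτ), so C_peak/C_trough = e^(kτ).
τ_max = ln(C_peak/C_trough) / k = ln(76.2/17) / 0.04578 = 1.500 / 0.04578 = 32.77 h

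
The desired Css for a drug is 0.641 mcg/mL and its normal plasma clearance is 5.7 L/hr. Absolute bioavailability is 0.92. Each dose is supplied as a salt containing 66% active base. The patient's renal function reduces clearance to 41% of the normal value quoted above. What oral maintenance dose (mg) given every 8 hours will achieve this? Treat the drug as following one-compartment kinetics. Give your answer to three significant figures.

Patient clearance = 0.41 × 5.700 = 2.337 L/h
At steady state, dose per interval replaces the amount cleared in that interval: F·S·D/τ = CL·Css.
D = CL × Css × τ / F / S = 2.337 × 0.641 × 8 / 0.92 / 0.66 = 19.74 mg

19.7 mg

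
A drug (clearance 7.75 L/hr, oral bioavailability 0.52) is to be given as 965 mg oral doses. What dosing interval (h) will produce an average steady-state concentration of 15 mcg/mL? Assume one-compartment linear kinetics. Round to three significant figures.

4.32 h

F·D/τ = CL·Css → τ = F·D / (CL·Css).
τ = 0.52 × 965 / (7.75 × 15) = 4.317 h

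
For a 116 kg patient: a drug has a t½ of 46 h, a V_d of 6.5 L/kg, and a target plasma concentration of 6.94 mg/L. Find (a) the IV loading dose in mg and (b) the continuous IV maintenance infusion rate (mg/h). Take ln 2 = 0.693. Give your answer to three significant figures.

Vd(total) = 116 kg × 6.5 L/kg = 754.0 L
LD = Vd × C = 754.0 × 6.94 = 5233 mg
CL = 0.693 × Vd / t½ = 0.693 × 754.0 / 46 = 11.36 L/h
Infusion rate = CL × Css = 11.36 × 6.94 = 78.84 mg/h

(a) 5230 mg; (b) 78.8 mg/h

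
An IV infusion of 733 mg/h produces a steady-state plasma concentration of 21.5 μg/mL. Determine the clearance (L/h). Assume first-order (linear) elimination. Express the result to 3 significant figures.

At steady state, infusion rate = CL × Css, so CL = rate / Css.
CL = 733 / 21.5 = 34.09 L/h

34.1 L/h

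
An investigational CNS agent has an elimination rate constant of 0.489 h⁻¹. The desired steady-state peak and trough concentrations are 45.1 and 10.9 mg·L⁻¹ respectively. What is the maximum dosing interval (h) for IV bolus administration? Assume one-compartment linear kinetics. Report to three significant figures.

2.90 h

Between IV bolus doses, concentration decays as C = C₀·e^(−kτ), so C_peak/C_trough = e^(kτ).
τ_max = ln(C_peak/C_trough) / k = ln(45.1/10.9) / 0.4890 = 1.420 / 0.4890 = 2.904 h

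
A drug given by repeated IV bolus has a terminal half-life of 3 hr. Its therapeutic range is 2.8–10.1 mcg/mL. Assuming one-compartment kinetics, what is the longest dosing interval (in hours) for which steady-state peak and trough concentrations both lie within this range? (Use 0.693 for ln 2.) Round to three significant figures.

k = 0.693 / t½ = 0.693 / 3 = 0.2310 h⁻¹
Between IV bolus doses, concentration decays as C = C₀·e^(−kτ), so C_peak/C_trough = e^(kτ).
τ_max = ln(C_peak/C_trough) / k = ln(10.1/2.8) / 0.2310 = 1.283 / 0.2310 = 5.554 h

5.55 h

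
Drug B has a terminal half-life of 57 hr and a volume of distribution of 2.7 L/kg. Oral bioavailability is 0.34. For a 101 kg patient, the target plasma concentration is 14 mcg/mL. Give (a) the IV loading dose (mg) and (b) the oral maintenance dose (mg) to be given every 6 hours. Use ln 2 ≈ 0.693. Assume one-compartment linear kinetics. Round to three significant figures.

(a) 3820 mg; (b) 819 mg

Vd = 2.7 L/kg × 101 kg = 272.7 L
LD = Vd × C = 272.7 × 14 = 3818 mg
CL = 0.693 × Vd / t½ = 0.693 × 272.7 / 57 = 3.315 L/h
D = CL × Css × τ / F = 3.315 × 14 × 6 / 0.34 = 819.0 mg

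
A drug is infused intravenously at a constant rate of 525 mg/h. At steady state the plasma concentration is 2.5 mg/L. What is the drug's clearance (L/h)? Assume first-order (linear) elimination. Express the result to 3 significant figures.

At steady state, infusion rate = CL × Css, so CL = rate / Css.
CL = 525 / 2.5 = 210.0 L/h

210 L/h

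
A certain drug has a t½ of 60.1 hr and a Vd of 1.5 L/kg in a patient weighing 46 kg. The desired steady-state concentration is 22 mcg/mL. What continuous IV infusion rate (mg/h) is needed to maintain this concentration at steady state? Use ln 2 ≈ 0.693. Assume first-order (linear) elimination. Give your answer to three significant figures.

17.5 mg/h

Vd(total) = 46 kg × 1.5 L/kg = 69.00 L
CL = ln 2 · Vd / t½ = 0.693 × 69.00 / 60.1 = 0.7956 L/h
Infusion rate = CL × Css = 0.7956 × 22 = 17.50 mg/h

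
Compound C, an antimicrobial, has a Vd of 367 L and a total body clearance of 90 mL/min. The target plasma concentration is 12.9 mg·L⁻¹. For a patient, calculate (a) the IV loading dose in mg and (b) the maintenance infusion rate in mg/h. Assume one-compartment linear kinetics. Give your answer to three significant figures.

Loading dose = Vd × C = 367.0 × 12.9 = 4734 mg
CL = 90 mL/min × 60/1000 = 5.400 L/h
Maintenance: replace elimination → rate = CL × Css = 5.400 × 12.9 = 69.66 mg/h

(a) 4730 mg; (b) 69.7 mg/h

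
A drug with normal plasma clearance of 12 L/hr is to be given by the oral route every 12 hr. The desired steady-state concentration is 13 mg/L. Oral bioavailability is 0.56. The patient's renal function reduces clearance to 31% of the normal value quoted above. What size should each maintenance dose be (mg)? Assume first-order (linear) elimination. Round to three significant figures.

Patient clearance = 0.31 × 12.00 = 3.720 L/h
At steady state, dose per interval replaces the amount cleared in that interval: F·D/τ = CL·Css.
D = CL × Css × τ / F = 3.720 × 13 × 12 / 0.56 = 1036 mg

1040 mg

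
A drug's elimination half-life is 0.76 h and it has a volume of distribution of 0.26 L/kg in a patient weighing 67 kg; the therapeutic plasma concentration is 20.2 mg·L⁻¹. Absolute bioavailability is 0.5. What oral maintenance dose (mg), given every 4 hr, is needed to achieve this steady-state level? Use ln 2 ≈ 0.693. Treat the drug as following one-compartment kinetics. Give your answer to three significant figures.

2570 mg

Total Vd = 0.26 × 67 = 17.42 L
CL = ln 2 · Vd / t½ = 0.693 × 17.42 / 0.76 = 15.88 L/h
D = CL × Css × τ / F = 15.88 × 20.2 × 4 / 0.5 = 2566 mg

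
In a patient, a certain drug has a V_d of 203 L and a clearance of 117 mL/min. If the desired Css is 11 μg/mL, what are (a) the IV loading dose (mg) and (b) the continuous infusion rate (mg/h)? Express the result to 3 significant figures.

LD = Vd · C_target = 203.0 × 11 = 2233 mg
CL = 117 mL/min = 117 × 0.06 = 7.020 L/h
Maintenance: replace elimination → rate = CL × Css = 7.020 × 11 = 77.22 mg/h

(a) 2230 mg; (b) 77.2 mg/h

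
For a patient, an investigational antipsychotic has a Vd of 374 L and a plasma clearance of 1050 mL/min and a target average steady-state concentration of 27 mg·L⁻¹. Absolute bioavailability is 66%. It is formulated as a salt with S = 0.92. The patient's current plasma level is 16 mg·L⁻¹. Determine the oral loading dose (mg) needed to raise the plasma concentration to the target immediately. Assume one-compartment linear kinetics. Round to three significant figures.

The loading dose fills Vd to the target concentration.
Concentration deficit ΔC = 27 − 16 = 11.00 mg/L
LD = Vd × ΔC / F / S = 374.0 × 11.00 / 0.66 / 0.92 = 6775 mg

6780 mg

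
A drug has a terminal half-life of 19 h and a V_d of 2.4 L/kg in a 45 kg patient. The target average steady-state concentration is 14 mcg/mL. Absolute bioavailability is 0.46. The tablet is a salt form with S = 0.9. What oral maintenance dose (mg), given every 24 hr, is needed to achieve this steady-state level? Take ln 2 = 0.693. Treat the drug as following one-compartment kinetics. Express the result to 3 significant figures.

3200 mg

Vd(total) = 45 kg × 2.4 L/kg = 108.0 L
k = 0.693/19 = 0.03647 h⁻¹, so CL = k·Vd = 0.03647 × 108.0 = 3.939 L/h
D = CL × Css × τ / F / S = 3.939 × 14 × 24 / 0.46 / 0.9 = 3197 mg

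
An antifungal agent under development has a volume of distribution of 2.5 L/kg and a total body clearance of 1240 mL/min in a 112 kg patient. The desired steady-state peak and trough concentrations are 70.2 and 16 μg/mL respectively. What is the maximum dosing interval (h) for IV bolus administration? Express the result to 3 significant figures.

5.57 h

Vd = 2.5 L/kg × 112 kg = 280.0 L
CL = 1240 mL/min × 60/1000 = 74.40 L/h
k = CL / Vd = 74.40 / 280.0 = 0.2657 h⁻¹
Between IV bolus doses, concentration decays as C = C₀·e^(−kτ), so C_peak/C_trough = e^(kτ).
τ_max = ln(C_peak/C_trough) / k = ln(70.2/16) / 0.2657 = 1.479 / 0.2657 = 5.566 h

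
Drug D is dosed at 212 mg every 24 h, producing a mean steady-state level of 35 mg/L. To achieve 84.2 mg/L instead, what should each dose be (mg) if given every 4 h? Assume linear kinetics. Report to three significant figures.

With linear kinetics, Css is proportional to dose rate (D/τ) at fixed clearance.
D₂ = D₁ × (Css,target / Css,current) × (τ₂/τ₁) = 212 × (84.2/35) × (4/24) = 85.00 mg

85.0 mg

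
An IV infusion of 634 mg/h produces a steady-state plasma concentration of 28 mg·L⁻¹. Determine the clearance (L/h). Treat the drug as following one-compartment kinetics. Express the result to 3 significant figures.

At steady state, infusion rate = CL × Css, so CL = rate / Css.
CL = 634 / 28 = 22.64 L/h

22.6 L/h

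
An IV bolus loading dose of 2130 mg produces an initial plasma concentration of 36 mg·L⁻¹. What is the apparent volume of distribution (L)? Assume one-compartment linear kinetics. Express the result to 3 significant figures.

Immediately after an IV bolus, C₀ = Dose / Vd, so Vd = Dose / C₀.
Vd = 2130 / 36 = 59.17 L

59.2 L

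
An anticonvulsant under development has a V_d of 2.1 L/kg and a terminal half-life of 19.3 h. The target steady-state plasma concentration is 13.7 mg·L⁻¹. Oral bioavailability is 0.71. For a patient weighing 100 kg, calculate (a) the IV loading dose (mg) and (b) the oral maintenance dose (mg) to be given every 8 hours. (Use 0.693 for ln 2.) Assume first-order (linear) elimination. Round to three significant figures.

Vd(total) = 100 kg × 2.1 L/kg = 210.0 L
LD = Vd × C = 210.0 × 13.7 = 2877 mg
CL = 0.693 × Vd / t½ = 0.693 × 210.0 / 19.3 = 7.540 L/h
D = CL × Css × τ / F = 7.540 × 13.7 × 8 / 0.71 = 1164 mg

(a) 2880 mg; (b) 1160 mg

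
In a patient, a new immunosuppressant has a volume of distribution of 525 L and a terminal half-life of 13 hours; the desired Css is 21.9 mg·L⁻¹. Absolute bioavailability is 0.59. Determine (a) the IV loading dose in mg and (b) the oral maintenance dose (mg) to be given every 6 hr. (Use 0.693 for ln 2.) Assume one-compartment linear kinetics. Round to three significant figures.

LD = Vd × C = 525.0 × 21.9 = 11500 mg
CL = 0.693 × Vd / t½ = 0.693 × 525.0 / 13 = 27.99 L/h
D = CL × Css × τ / F = 27.99 × 21.9 × 6 / 0.59 = 6234 mg

(a) 11500 mg; (b) 6230 mg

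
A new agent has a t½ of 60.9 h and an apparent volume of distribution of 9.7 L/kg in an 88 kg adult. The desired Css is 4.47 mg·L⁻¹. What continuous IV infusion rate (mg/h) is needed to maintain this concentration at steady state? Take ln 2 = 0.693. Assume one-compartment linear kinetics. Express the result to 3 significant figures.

Vd = 9.7 L/kg × 88 kg = 853.6 L
CL = 0.693 × Vd / t½ = 0.693 × 853.6 / 60.9 = 9.713 L/h
Infusion rate = CL × Css = 9.713 × 4.47 = 43.42 mg/h

43.4 mg/h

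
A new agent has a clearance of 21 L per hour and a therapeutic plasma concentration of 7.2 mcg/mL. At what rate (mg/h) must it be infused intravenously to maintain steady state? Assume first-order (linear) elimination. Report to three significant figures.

151 mg/h

At steady state, infusion rate equals elimination rate: rate in = CL × Css.
R₀ = 21.00 × 7.2 = 151.2 mg/h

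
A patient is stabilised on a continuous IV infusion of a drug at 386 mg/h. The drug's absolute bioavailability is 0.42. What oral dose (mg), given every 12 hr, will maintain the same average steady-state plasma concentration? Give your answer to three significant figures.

To maintain the same Css, the systemic dosing rate must be unchanged: F·D/τ = infusion rate.
D = rate × τ / F = 386 × 12 / 0.42 = 11030 mg

11000 mg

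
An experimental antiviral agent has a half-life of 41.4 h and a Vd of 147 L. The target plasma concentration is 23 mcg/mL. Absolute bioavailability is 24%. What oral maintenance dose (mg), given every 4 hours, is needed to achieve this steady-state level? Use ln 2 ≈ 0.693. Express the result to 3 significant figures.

CL = 0.693 × Vd / t½ = 0.693 × 147.0 / 41.4 = 2.461 L/h
D = CL × Css × τ / F = 2.461 × 23 × 4 / 0.24 = 943.4 mg

943 mg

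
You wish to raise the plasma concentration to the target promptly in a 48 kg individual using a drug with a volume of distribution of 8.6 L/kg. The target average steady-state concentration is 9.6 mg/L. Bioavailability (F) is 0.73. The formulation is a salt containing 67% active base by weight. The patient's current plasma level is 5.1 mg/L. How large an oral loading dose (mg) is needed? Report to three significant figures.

3800 mg

Vd(total) = 48 kg × 8.6 L/kg = 412.8 L
The loading dose fills Vd to the target concentration.
Concentration deficit ΔC = 9.6 − 5.1 = 4.500 mg/L
LD = Vd × ΔC / F / S = 412.8 × 4.500 / 0.73 / 0.67 = 3798 mg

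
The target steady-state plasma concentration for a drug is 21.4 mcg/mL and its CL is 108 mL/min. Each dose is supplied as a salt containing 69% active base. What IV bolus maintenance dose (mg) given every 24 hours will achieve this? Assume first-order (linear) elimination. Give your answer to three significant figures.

Convert clearance: 108 mL/min × 60 min/h ÷ 1000 mL/L = 6.480 L/h
At steady state, dose per interval replaces the amount cleared in that interval: S·D/τ = CL·Css.
D = CL × Css × τ / S = 6.480 × 21.4 × 24 / 0.69 = 4823 mg

4820 mg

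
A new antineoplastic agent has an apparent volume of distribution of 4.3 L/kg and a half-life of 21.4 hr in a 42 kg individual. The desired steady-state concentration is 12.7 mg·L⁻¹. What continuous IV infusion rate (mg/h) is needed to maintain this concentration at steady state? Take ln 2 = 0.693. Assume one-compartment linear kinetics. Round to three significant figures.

74.3 mg/h

Vd(total) = 42 kg × 4.3 L/kg = 180.6 L
k = 0.693/21.4 = 0.03238 h⁻¹, so CL = k·Vd = 0.03238 × 180.6 = 5.848 L/h
Infusion rate = CL × Css = 5.848 × 12.7 = 74.27 mg/h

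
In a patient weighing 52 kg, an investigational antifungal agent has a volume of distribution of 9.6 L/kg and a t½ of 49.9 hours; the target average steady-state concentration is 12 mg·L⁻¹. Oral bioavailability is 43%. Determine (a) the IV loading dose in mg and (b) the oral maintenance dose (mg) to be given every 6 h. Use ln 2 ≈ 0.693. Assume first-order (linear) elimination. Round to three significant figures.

Total Vd = 9.6 × 52 = 499.2 L
LD = Vd × C = 499.2 × 12 = 5990 mg
CL = 0.693 × Vd / t½ = 0.693 × 499.2 / 49.9 = 6.933 L/h
D = CL × Css × τ / F = 6.933 × 12 × 6 / 0.43 = 1161 mg

(a) 5990 mg; (b) 1160 mg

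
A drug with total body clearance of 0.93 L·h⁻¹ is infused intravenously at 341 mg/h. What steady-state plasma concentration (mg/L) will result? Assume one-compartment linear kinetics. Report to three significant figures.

Css = rate / CL = 341 / 0.9300 = 366.7 mg/L

367 mg/L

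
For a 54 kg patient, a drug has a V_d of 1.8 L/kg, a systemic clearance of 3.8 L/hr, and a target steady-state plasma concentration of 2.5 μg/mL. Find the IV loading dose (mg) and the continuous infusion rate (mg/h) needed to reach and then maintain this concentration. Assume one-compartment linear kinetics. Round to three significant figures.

(a) 243 mg; (b) 9.50 mg/h

Total Vd = 1.8 × 54 = 97.20 L
Loading: fill Vd to C_target → 97.20 L × 2.5 mg/L = 243.0 mg
Infusion rate = 3.800 L/h × 2.5 mg/L = 9.500 mg/h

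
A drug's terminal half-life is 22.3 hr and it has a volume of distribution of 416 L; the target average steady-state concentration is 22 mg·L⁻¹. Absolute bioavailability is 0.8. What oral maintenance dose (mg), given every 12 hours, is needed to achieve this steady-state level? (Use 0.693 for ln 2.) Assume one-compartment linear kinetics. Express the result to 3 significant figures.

4270 mg

CL = ln 2 · Vd / t½ = 0.693 × 416.0 / 22.3 = 12.93 L/h
D = CL × Css × τ / F = 12.93 × 22 × 12 / 0.8 = 4267 mg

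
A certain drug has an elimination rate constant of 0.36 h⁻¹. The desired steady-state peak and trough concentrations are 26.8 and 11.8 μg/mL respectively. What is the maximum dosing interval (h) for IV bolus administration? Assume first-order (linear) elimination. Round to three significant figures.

Between IV bolus doses, concentration decays as C = C₀·e^(−kτ), so C_peak/C_trough = e^(kτ).
τ_max = ln(C_peak/C_trough) / k = ln(26.8/11.8) / 0.3600 = 0.8203 / 0.3600 = 2.279 h

2.28 h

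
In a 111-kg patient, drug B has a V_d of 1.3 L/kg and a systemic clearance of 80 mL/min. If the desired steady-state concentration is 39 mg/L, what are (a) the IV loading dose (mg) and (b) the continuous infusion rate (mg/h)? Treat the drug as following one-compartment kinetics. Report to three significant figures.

Total Vd = 1.3 × 111 = 144.3 L
LD = Vd · C_target = 144.3 × 39 = 5628 mg
CL = 80 mL/min × 60/1000 = 4.800 L/h
Maintenance: replace elimination → rate = CL × Css = 4.800 × 39 = 187.2 mg/h

(a) 5630 mg; (b) 187 mg/h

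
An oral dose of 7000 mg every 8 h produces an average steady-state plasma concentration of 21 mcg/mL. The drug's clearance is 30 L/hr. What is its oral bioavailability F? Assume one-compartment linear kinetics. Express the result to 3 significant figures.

F·D/τ = CL·Css at steady state → F = CL·Css·τ / D.
F = 30 × 21 × 8 / 7000 = 0.720

0.720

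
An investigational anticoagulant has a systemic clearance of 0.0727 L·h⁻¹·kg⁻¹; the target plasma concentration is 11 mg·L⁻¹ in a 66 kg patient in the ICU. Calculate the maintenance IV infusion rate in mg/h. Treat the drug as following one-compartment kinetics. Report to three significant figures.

52.8 mg/h

CL = 0.0727 L·h⁻¹·kg⁻¹ × 66 kg = 4.798 L/h
R₀ = 4.798 × 11 = 52.78 mg/h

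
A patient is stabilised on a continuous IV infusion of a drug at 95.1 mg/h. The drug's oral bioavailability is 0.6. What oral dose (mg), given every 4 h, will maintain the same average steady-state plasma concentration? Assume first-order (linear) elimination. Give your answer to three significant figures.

To maintain the same Css, the systemic dosing rate must be unchanged: F·D/τ = infusion rate.
D = rate × τ / F = 95.1 × 4 / 0.6 = 634.0 mg

634 mg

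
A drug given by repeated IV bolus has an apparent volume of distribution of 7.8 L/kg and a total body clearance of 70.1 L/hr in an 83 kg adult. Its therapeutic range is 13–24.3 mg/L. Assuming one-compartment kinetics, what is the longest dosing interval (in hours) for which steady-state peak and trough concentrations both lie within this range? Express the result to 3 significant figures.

5.78 h

Total Vd = 7.8 × 83 = 647.4 L
k = CL / Vd = 70.10 / 647.4 = 0.1083 h⁻¹
Between IV bolus doses, concentration decays as C = C₀·e^(−kτ), so C_peak/C_trough = e^(kτ).
τ_max = ln(C_peak/C_trough) / k = ln(24.3/13) / 0.1083 = 0.6255 / 0.1083 = 5.776 h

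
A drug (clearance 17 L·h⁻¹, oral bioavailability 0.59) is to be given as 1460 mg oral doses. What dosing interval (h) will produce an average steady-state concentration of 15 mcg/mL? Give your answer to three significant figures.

3.38 h

F·D/τ = CL·Css → τ = F·D / (CL·Css).
τ = 0.59 × 1460 / (17 × 15) = 3.378 h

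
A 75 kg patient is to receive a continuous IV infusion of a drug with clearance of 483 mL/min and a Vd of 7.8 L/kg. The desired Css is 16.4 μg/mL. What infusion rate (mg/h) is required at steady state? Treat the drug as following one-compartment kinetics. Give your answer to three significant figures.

475 mg/h

Convert clearance: 483 mL/min × 60 min/h ÷ 1000 mL/L = 28.98 L/h
Vd does not affect the maintenance rate; only clearance governs steady-state input.
Infusion rate = CL · Css = 28.98 L/h × 16.4 mg/L = 475.3 mg/h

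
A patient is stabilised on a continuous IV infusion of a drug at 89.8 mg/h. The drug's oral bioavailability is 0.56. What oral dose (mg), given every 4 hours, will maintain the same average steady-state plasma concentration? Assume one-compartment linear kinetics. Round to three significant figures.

To maintain the same Css, the systemic dosing rate must be unchanged: F·D/τ = infusion rate.
D = rate × τ / F = 89.8 × 4 / 0.56 = 641.4 mg

641 mg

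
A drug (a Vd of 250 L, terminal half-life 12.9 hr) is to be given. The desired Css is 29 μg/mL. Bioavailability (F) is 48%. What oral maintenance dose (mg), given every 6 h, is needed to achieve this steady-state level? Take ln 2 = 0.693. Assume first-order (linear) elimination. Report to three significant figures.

4870 mg

CL = ln 2 · Vd / t½ = 0.693 × 250.0 / 12.9 = 13.43 L/h
D = CL × Css × τ / F = 13.43 × 29 × 6 / 0.48 = 4868 mg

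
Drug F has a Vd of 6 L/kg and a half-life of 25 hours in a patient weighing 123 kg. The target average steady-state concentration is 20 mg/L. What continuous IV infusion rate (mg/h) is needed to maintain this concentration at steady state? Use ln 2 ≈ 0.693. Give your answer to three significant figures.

Total Vd = 6 × 123 = 738.0 L
CL = 0.693 × Vd / t½ = 0.693 × 738.0 / 25 = 20.46 L/h
Infusion rate = CL × Css = 20.46 × 20 = 409.2 mg/h

409 mg/h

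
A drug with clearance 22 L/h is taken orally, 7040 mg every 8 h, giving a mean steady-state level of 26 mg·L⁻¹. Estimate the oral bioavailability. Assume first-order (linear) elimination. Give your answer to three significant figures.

F·D/τ = CL·Css at steady state → F = CL·Css·τ / D.
F = 22 × 26 × 8 / 7040 = 0.650

0.650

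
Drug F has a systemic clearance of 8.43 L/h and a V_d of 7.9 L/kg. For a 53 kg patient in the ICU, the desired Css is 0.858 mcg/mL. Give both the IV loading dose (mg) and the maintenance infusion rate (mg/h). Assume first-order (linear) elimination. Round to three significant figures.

(a) 359 mg; (b) 7.23 mg/h

Total Vd = 7.9 × 53 = 418.7 L
LD = Vd · C_target = 418.7 × 0.858 = 359.2 mg
Infusion rate = 8.430 L/h × 0.858 mg/L = 7.233 mg/h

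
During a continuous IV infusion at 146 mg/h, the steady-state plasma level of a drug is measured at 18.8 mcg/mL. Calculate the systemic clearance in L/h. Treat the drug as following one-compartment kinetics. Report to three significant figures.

At steady state, infusion rate = CL × Css, so CL = rate / Css.
CL = 146 / 18.8 = 7.766 L/h

7.77 L/h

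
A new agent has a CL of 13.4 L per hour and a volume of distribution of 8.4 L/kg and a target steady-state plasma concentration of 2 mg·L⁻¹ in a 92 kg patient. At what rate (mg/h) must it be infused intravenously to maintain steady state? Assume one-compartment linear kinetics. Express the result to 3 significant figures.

Maintenance depends on clearance, not Vd — rate in must match rate out.
Infusion rate = CL · Css = 13.40 L/h × 2 mg/L = 26.80 mg/h

26.8 mg/h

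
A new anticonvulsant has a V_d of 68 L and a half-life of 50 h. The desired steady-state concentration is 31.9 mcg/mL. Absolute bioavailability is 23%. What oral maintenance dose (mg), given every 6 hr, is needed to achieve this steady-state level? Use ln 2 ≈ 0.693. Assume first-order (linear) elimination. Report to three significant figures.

784 mg

k = 0.693/50 = 0.01386 h⁻¹, so CL = k·Vd = 0.01386 × 68.00 = 0.9425 L/h
D = CL × Css × τ / F = 0.9425 × 31.9 × 6 / 0.23 = 784.3 mg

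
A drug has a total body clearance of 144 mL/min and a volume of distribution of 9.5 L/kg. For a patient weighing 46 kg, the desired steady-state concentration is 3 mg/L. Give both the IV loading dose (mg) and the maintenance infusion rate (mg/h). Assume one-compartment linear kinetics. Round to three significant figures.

Total Vd = 9.5 × 46 = 437.0 L
Loading dose = Vd × C = 437.0 × 3 = 1311 mg
CL = 144 mL/min × 60/1000 = 8.640 L/h
Infusion rate = 8.640 L/h × 3 mg/L = 25.92 mg/h

(a) 1310 mg; (b) 25.9 mg/h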